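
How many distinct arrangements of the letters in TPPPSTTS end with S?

140

With the last slot taken by S, it remains to arrange the other 7 letters (TPPPTTS).
Those 7 letters have P appearing 3 times and T appearing 3 times, giving (7)!/(3!·3!) = 140.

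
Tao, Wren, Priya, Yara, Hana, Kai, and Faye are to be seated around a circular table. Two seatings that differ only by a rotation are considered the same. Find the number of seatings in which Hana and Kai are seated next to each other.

240

Treat {Hana, Kai} as one unit (2 internal orders) and seat the resulting 6 units around the table: (5)! circular arrangements.
So 2 × (5)! = 2 × 120 = 240.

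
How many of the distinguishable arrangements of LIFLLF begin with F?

Fix F in the first position and arrange the remaining 5 letters.
Those 5 letters have L appearing 3 times, giving (5)!/(3!) = 20.

20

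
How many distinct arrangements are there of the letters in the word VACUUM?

360

Letter multiplicities in VACUUM: A×1, C×1, M×1, U×2, V×1.
Dividing 6! = 720 by 2! = 2 for the repeated letters gives 360.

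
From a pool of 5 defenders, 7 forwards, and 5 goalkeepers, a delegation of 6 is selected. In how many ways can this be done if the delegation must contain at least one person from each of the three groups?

10325

With no constraint there are C(17,6) = 12376 possible selections.
Selections missing a whole group: no defenders → C(12,6) = 924; no forwards → C(10,6) = 210; no goalkeepers → C(12,6) = 924.
Add back selections omitting two groups (i.e. drawn from a single group): C(5,6) + C(7,6) + C(5,6) = 7.
By inclusion–exclusion: 12376 − 2058 + 7 = 10325.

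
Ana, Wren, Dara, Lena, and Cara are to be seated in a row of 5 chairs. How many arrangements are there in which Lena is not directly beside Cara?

Of the 5! = 120 arrangements, those with Lena and Cara adjacent number 2 × 4! = 48 (treat the pair as a block with 2 internal orders).
So 120 − 48 = 72 arrangements keep them apart.

72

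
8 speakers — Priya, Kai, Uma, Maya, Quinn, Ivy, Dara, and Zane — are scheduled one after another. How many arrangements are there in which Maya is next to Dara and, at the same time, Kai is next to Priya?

Treat {Maya,Dara} as one block (2 orders) and {Kai,Priya} as another (2 orders).
That leaves 6 units to arrange: 2 × 2 × 6! = 4 × 720 = 2880.

2880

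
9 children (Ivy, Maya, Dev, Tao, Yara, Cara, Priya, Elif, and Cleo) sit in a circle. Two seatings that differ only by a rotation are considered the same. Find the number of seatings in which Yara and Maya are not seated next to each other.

30240

Without the restriction there are (8)! = 40320 seatings.
Seatings with Yara beside Maya: treat them as a block with 2 internal orders, giving 2 × (7)! = 10080.
Subtracting, 40320 − 10080 = 30240.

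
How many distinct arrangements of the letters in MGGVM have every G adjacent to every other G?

12

Treat the 2 copies of G as a single block. The multiset to arrange is then {GG, M, M, V}, 4 items in all.
That gives (4)!/(2!) = 12 arrangements.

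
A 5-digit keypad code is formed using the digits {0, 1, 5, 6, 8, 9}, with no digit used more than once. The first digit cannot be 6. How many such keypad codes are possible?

600

The first digit has 6−1 = 5 choices (anything except 6).
The remaining 4 digits are filled from the other 5 symbols without repetition: 5 × 4 × 3 × 2 = 120.
Total: 5 × 120 = 600.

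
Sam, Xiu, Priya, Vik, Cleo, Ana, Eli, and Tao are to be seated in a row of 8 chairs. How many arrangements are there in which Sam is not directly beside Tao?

There are 8! = 40320 arrangements in all. If Sam and Tao are adjacent, merging them into one block gives 2·(7)! = 10080 arrangements.
Complementary counting: 40320 − 10080 = 30240.

30240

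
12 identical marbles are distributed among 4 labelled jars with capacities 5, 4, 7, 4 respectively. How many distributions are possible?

114

By stars and bars, unrestricted non-negative solutions to x_1+…+x_4 = 12 number C(12+3,3) = 455.
Subtract solutions that violate a single cap (substitute x_i' = x_i − (cap_i+1)): x_1 ≥ 6 gives C(9,3) = 84; x_2 ≥ 5 gives C(10,3) = 120; x_3 ≥ 8 gives C(7,3) = 35; x_4 ≥ 5 gives C(10,3) = 120. Together 359.
Add back pairs where two caps are both exceeded: 4 + 0 + 4 + 0 + 10 + 0 = 18.
By inclusion–exclusion the count is 455 − 359 + 18 = 114.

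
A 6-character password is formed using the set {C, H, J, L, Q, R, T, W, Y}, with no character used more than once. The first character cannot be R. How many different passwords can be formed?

53760

The first character has 9−1 = 8 choices (anything except R).
The remaining 5 characters are filled from the other 8 symbols without repetition: 8 × 7 × 6 × 5 × 4 = 6720.
Total: 8 × 6720 = 53760.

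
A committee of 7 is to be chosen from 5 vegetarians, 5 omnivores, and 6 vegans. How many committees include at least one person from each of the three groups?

10660

With no constraint there are C(16,7) = 11440 possible selections.
Subtract selections that omit an entire group: no vegetarians → C(11,7) = 330; no omnivores → C(11,7) = 330; no vegans → C(10,7) = 120.
Add back selections omitting two groups (i.e. drawn from a single group): C(5,7) + C(5,7) + C(6,7) = 0.
By inclusion–exclusion: 11440 − 780 + 0 = 10660.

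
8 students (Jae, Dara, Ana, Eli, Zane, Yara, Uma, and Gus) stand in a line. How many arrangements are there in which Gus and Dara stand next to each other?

10080

Treat {Gus, Dara} as a single unit. There are 7 units to order, and the pair itself can be ordered 2 ways.
That gives 2 × 7! = 2 × 5040 = 10080.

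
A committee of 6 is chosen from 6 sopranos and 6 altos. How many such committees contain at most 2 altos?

262

Split by how many altos are chosen (0 through 2).
Sum: C(6,0)·C(6,6) + C(6,1)·C(6,5) + C(6,2)·C(6,4) = 1 + 36 + 225 = 262.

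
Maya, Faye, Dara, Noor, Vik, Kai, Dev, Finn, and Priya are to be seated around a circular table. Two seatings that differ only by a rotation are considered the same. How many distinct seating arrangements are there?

Fix one person's seat to break rotational symmetry; the remaining 8 people can be arranged in (8)! = 40320 ways.

40320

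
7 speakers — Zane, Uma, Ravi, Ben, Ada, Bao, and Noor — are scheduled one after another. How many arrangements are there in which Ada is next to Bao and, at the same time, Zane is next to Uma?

Treat {Ada,Bao} as one block (2 orders) and {Zane,Uma} as another (2 orders).
That leaves 5 units to arrange: 2 × 2 × 5! = 4 × 120 = 480.

480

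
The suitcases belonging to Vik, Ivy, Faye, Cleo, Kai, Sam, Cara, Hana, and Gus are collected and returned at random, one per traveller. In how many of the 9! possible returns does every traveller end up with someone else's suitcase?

This is the derangement count D_9: permutations of 9 items with no fixed point.
By inclusion–exclusion this is Σ_{j=0}^{9} (−1)^j C(9,j)·(9−j)!.
Computing: 362880 − 362880 + 181440 − 60480 + 15120 − 3024 + 504 − 72 + 9 − 1 = 133496.

133496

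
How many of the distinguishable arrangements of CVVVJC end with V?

30

With the last slot taken by V, it remains to arrange the other 5 letters (CVVJC).
Those 5 letters have C appearing twice and V appearing twice, giving (5)!/(2!·2!) = 30.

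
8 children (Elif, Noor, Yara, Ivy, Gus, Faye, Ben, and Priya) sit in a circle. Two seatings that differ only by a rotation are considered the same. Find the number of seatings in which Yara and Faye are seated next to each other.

1440

Treat {Yara, Faye} as one unit (2 internal orders) and seat the resulting 7 units around the table: (6)! circular arrangements.
So 2 × (6)! = 2 × 720 = 1440.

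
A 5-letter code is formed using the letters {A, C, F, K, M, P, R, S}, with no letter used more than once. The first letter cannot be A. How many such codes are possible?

5880

The first letter has 8−1 = 7 choices (anything except A).
The remaining 4 letters are filled from the other 7 symbols without repetition: 7 × 6 × 5 × 4 = 840.
Total: 7 × 840 = 5880.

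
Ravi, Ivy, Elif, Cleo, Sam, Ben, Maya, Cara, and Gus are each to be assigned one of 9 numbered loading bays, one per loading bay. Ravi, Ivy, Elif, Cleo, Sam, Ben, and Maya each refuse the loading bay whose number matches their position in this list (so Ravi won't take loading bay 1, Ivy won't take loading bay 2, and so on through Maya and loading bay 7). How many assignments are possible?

165016

Let Aᵢ (for 1 ≤ i ≤ 7) be the placements that put person i in their forbidden loading bay. Any j of these fix j positions, leaving (9−j)! ways to fill the rest, and there are C(7,j) ways to pick which j.
By inclusion–exclusion, the number of valid placements is Σ_{j=0}^{7} (−1)^j C(7,j)·(9−j)!.
Computing: 362880 − 282240 + 105840 − 25200 + 4200 − 504 + 42 − 2 = 165016.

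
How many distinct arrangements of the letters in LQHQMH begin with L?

Fix L in the first position and arrange the remaining 5 letters.
Those 5 letters have H appearing twice and Q appearing twice, giving (5)!/(2!·2!) = 30.

30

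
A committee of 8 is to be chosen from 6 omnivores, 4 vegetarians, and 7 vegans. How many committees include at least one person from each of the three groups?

Unrestricted: C(17,8) = 24310 ways to pick any 8 of the 17.
Subtract selections that omit an entire group: no omnivores → C(11,8) = 165; no vegetarians → C(13,8) = 1287; no vegans → C(10,8) = 45.
Add back selections omitting two groups (i.e. drawn from a single group): C(6,8) + C(4,8) + C(7,8) = 0.
By inclusion–exclusion: 24310 − 1497 + 0 = 22813.

22813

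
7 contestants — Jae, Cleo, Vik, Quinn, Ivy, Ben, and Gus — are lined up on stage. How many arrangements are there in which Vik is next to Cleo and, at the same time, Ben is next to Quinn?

480

Treat {Vik,Cleo} as one block (2 orders) and {Ben,Quinn} as another (2 orders).
That leaves 5 units to arrange: 2 × 2 × 5! = 4 × 120 = 480.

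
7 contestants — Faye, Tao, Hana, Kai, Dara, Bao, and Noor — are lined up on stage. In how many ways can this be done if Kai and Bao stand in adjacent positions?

1440

Glue Kai and Bao into one block (2 internal orders), leaving 6 units to arrange in a row.
So the count is 2·(6)! = 1440.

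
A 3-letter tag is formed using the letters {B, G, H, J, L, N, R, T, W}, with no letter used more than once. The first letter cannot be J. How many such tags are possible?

448

The first letter has 9−1 = 8 choices (anything except J).
The remaining 2 letters are filled from the other 8 symbols without repetition: 8 × 7 = 56.
Total: 8 × 56 = 448.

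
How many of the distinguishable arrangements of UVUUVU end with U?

10

Fix U in the last position and arrange the remaining 5 letters.
Those 5 letters have U appearing 3 times and V appearing twice, giving (5)!/(3!·2!) = 10.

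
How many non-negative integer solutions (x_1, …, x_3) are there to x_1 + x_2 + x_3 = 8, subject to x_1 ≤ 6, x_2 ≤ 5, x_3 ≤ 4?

By stars and bars, unrestricted non-negative solutions to x_1+…+x_3 = 8 number C(8+2,2) = 45.
Subtract solutions that violate a single cap (substitute x_i' = x_i − (cap_i+1)): x_1 ≥ 7 gives C(3,2) = 3; x_2 ≥ 6 gives C(4,2) = 6; x_3 ≥ 5 gives C(5,2) = 10. Together 19.
No two caps can be exceeded simultaneously, so the pair terms are all 0.
By inclusion–exclusion the count is 45 − 19 + 0 = 26.

26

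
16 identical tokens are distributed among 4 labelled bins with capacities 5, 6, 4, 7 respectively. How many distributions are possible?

79

Without the upper bounds there are C(19,3) = 969 ways to split 16 among 4 bins.
Subtract solutions that violate a single cap (substitute x_i' = x_i − (cap_i+1)): x_1 ≥ 6 gives C(13,3) = 286; x_2 ≥ 7 gives C(12,3) = 220; x_3 ≥ 5 gives C(14,3) = 364; x_4 ≥ 8 gives C(11,3) = 165. Together 1035.
Add back pairs where two caps are both exceeded: 20 + 56 + 10 + 35 + 4 + 20 = 145.
By inclusion–exclusion the count is 969 − 1035 + 145 = 79.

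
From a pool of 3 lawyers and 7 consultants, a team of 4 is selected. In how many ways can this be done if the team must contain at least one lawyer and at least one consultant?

175

Total 4-person selections from all 10: C(10,4) = 210.
Subtract selections that omit an entire group: no lawyers → C(7,4) = 35; no consultants → C(3,4) = 0.
Both groups omitted at once is impossible, so 210 − 35 = 175.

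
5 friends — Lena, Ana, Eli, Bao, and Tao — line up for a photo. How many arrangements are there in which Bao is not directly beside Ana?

Of the 5! = 120 arrangements, those with Bao and Ana adjacent number 2 × 4! = 48 (treat the pair as a block with 2 internal orders).
So 120 − 48 = 72 arrangements keep them apart.

72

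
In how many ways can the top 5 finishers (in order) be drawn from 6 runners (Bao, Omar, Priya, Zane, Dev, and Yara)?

There are 6 choices for 1st place, 5 for 2nd, and so on down to 2 for position 5.
That gives 6 × 5 × 4 × 3 × 2 = 720.

720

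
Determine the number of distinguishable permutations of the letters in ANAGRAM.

Letter multiplicities in ANAGRAM: A×3, G×1, M×1, N×1, R×1.
So there are 7! / (3!) = 840 distinguishable arrangements.

840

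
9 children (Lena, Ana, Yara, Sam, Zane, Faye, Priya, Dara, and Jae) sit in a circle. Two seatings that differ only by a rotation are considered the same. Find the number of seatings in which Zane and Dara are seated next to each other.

Glue Zane and Dara into a block (2 internal orders). Seating 8 units around a circle gives (7)! arrangements.
So 2 × (7)! = 2 × 5040 = 10080.

10080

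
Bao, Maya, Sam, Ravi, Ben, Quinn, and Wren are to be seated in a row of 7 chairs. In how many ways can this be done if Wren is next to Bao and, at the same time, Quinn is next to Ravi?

Treat {Wren,Bao} as one block (2 orders) and {Quinn,Ravi} as another (2 orders).
That leaves 5 units to arrange: 2 × 2 × 5! = 4 × 120 = 480.

480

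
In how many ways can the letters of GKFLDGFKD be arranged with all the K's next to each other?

Treat the 2 copies of K as a single block. The multiset to arrange is then {KK, D, D, F, F, G, G, L}, 8 items in all.
That gives (8)!/(2!·2!·2!) = 5040 arrangements.

5040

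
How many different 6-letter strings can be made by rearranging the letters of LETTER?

180

The 6 letters of LETTER have repeats: E appearing twice and T appearing twice.
The number of distinct arrangements is 6!/(2!·2!) = 720/4 = 180.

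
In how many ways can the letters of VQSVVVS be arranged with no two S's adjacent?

Total arrangements of VQSVVVS: 7!/(4!·2!) = 105.
If the two S's are adjacent, glue them into one block, leaving 6 items to arrange: (6)!/(4!) = 30 ways.
Subtracting, 105 − 30 = 75 arrangements keep the S's apart.

75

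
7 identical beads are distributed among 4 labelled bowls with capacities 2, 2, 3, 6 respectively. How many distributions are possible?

35

Ignoring the caps, the number of non-negative solutions to x_1+…+x_4 = 7 is C(10,3) = 120.
Subtract solutions that violate a single cap (substitute x_i' = x_i − (cap_i+1)): x_1 ≥ 3 gives C(7,3) = 35; x_2 ≥ 3 gives C(7,3) = 35; x_3 ≥ 4 gives C(6,3) = 20; x_4 ≥ 7 gives C(3,3) = 1. Together 91.
Add back pairs where two caps are both exceeded: 4 + 1 + 0 + 1 + 0 + 0 = 6.
By inclusion–exclusion the count is 120 − 91 + 6 = 35.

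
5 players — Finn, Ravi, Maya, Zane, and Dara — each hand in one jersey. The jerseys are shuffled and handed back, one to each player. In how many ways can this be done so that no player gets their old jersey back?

Count assignments avoiding every fixed point. For any j of the 5 players fixed to their old jersey, the other 5−j can be arranged in (5−j)! ways.
By inclusion–exclusion this is Σ_{j=0}^{5} (−1)^j C(5,j)·(5−j)!.
Computing: 120 − 120 + 60 − 20 + 5 − 1 = 44.

44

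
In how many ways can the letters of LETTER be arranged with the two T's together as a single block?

Treat the 2 copies of T as a single block. The multiset to arrange is then {TT, E, E, L, R}, 5 items in all.
That gives (5)!/(2!) = 60 arrangements.

60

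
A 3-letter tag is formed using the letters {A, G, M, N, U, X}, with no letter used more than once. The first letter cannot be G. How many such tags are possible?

The first letter has 6−1 = 5 choices (anything except G).
The remaining 2 letters are filled from the other 5 symbols without repetition: 5 × 4 = 20.
Total: 5 × 20 = 100.

100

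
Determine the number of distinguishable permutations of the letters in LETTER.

LETTER has 6 letters with E appearing twice and T appearing twice.
Dividing 6! = 720 by 2!·2! = 4 for the repeated letters gives 180.

180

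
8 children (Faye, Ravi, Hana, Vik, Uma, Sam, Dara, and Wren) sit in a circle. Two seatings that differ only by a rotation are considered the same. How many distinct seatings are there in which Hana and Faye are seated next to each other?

Glue Hana and Faye into a block (2 internal orders). Seating 7 units around a circle gives (6)! arrangements.
So 2 × (6)! = 2 × 720 = 1440.

1440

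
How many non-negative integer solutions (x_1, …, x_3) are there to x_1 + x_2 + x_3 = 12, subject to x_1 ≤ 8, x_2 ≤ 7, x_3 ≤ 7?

Ignoring the caps, the number of non-negative solutions to x_1+…+x_3 = 12 is C(14,2) = 91.
Subtract solutions that violate a single cap (substitute x_i' = x_i − (cap_i+1)): x_1 ≥ 9 gives C(5,2) = 10; x_2 ≥ 8 gives C(6,2) = 15; x_3 ≥ 8 gives C(6,2) = 15. Together 40.
No two caps can be exceeded simultaneously, so the pair terms are all 0.
By inclusion–exclusion the count is 91 − 40 + 0 = 51.

51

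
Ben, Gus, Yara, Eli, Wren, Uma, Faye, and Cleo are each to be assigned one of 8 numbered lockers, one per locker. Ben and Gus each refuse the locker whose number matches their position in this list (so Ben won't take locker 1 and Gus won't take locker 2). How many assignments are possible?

Let Aᵢ (for i ∈ {1, 2}) be the placements that put person i in their forbidden locker. Any j of these fix j positions, leaving (8−j)! ways to fill the rest, and there are C(2,j) ways to pick which j.
By inclusion–exclusion, the number of valid placements is Σ_{j=0}^{2} (−1)^j C(2,j)·(8−j)!.
Computing: 40320 − 10080 + 720 = 30960.

30960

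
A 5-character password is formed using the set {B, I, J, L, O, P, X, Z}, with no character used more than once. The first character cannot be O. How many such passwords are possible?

The first character has 8−1 = 7 choices (anything except O).
The remaining 4 characters are filled from the other 7 symbols without repetition: 7 × 6 × 5 × 4 = 840.
Total: 7 × 840 = 5880.

5880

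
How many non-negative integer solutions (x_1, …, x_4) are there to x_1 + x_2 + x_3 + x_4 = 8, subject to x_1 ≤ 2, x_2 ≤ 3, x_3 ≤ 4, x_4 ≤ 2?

18

Ignoring the caps, the number of non-negative solutions to x_1+…+x_4 = 8 is C(11,3) = 165.
Subtract solutions that violate a single cap (substitute x_i' = x_i − (cap_i+1)): x_1 ≥ 3 gives C(8,3) = 56; x_2 ≥ 4 gives C(7,3) = 35; x_3 ≥ 5 gives C(6,3) = 20; x_4 ≥ 3 gives C(8,3) = 56. Together 167.
Add back pairs where two caps are both exceeded: 4 + 1 + 10 + 0 + 4 + 1 = 20.
By inclusion–exclusion the count is 165 − 167 + 20 = 18.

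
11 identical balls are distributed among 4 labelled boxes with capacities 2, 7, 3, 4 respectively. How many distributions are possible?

Without the upper bounds there are C(14,3) = 364 ways to split 11 among 4 boxes.
Subtract solutions that violate a single cap (substitute x_i' = x_i − (cap_i+1)): x_1 ≥ 3 gives C(11,3) = 165; x_2 ≥ 8 gives C(6,3) = 20; x_3 ≥ 4 gives C(10,3) = 120; x_4 ≥ 5 gives C(9,3) = 84. Together 389.
Add back pairs where two caps are both exceeded: 1 + 35 + 20 + 0 + 0 + 10 = 66.
By inclusion–exclusion the count is 364 − 389 + 66 = 41.

41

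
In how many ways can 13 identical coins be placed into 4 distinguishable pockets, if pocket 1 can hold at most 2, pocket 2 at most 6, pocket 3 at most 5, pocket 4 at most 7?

Without the upper bounds there are C(16,3) = 560 ways to split 13 among 4 pockets.
Subtract solutions that violate a single cap (substitute x_i' = x_i − (cap_i+1)): x_1 ≥ 3 gives C(13,3) = 286; x_2 ≥ 7 gives C(9,3) = 84; x_3 ≥ 6 gives C(10,3) = 120; x_4 ≥ 8 gives C(8,3) = 56. Together 546.
Add back pairs where two caps are both exceeded: 20 + 35 + 10 + 1 + 0 + 0 = 66.
By inclusion–exclusion the count is 560 − 546 + 66 = 80.

80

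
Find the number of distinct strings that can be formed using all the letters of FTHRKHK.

The 7 letters of FTHRKHK have repeats: H appearing twice and K appearing twice.
The number of distinct arrangements is 7!/(2!·2!) = 5040/4 = 1260.

1260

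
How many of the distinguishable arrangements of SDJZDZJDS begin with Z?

1680

Fix Z in the first position and arrange the remaining 8 letters.
Those 8 letters have D appearing 3 times, J appearing twice, and S appearing twice, giving (8)!/(3!·2!·2!) = 1680.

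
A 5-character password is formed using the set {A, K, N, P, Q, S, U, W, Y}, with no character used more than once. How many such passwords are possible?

15120

Choose and order 5 of the 9 symbols: the first character has 9 options, the next 8, and so on down to 5.
That product is 9 × 8 × 7 × 6 × 5 = 15120.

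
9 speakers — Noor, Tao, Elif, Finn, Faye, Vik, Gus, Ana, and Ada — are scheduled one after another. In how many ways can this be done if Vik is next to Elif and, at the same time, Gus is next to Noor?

Treat {Vik,Elif} as one block (2 orders) and {Gus,Noor} as another (2 orders).
That leaves 7 units to arrange: 2 × 2 × 7! = 4 × 5040 = 20160.

20160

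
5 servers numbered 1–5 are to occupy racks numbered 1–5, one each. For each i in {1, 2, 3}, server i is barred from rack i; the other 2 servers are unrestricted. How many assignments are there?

Let Aᵢ (for i ∈ {1, 2, 3}) be the placements that put server i in its forbidden rack. Any j of these fix j positions, leaving (5−j)! ways to fill the rest, and there are C(3,j) ways to pick which j.
By inclusion–exclusion, the number of valid placements is Σ_{j=0}^{3} (−1)^j C(3,j)·(5−j)!.
Computing: 120 − 72 + 18 − 2 = 64.

64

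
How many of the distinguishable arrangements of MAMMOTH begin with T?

Fix T in the first position and arrange the remaining 6 letters.
Those 6 letters have M appearing 3 times, giving (6)!/(3!) = 120.

120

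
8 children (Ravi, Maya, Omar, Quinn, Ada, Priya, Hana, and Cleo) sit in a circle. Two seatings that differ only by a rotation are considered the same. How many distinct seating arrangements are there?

Seat Ravi anywhere (absorbing the rotational symmetry), then permute the other 7: (7)! = 5040.

5040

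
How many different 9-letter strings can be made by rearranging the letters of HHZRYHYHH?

HHZRYHYHH has 9 letters with H appearing 5 times and Y appearing twice.
So there are 9! / (5!·2!) = 1512 distinguishable arrangements.

1512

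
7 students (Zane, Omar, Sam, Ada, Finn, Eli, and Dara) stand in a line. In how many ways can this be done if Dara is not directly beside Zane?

3600

There are 7! = 5040 arrangements in all. If Dara and Zane are adjacent, merging them into one block gives 2·(6)! = 1440 arrangements.
Complementary counting: 5040 − 1440 = 3600.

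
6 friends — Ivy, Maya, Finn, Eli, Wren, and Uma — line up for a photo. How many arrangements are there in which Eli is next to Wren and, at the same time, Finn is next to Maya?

96

Treat {Eli,Wren} as one block (2 orders) and {Finn,Maya} as another (2 orders).
That leaves 4 units to arrange: 2 × 2 × 4! = 4 × 24 = 96.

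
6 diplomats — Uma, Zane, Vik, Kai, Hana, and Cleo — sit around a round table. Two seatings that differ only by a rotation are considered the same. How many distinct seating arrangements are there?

120

Around a circle, 6 distinct people have 6!/6 = (5)! = 120 rotationally distinct seatings.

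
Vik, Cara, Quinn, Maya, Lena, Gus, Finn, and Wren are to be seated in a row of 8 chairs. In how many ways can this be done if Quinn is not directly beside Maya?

There are 8! = 40320 arrangements in all. If Quinn and Maya are adjacent, merging them into one block gives 2·(7)! = 10080 arrangements.
Complementary counting: 40320 − 10080 = 30240.

30240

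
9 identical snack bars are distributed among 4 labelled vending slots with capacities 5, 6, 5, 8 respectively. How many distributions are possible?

Without the upper bounds there are C(12,3) = 220 ways to split 9 among 4 vending slots.
Subtract solutions that violate a single cap (substitute x_i' = x_i − (cap_i+1)): x_1 ≥ 6 gives C(6,3) = 20; x_2 ≥ 7 gives C(5,3) = 10; x_3 ≥ 6 gives C(6,3) = 20; x_4 ≥ 9 gives C(3,3) = 1. Together 51.
No two caps can be exceeded simultaneously, so the pair terms are all 0.
By inclusion–exclusion the count is 220 − 51 + 0 = 169.

169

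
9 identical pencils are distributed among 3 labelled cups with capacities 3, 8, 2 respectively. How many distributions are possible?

By stars and bars, unrestricted non-negative solutions to x_1+…+x_3 = 9 number C(9+2,2) = 55.
Subtract solutions that violate a single cap (substitute x_i' = x_i − (cap_i+1)): x_1 ≥ 4 gives C(7,2) = 21; x_2 ≥ 9 gives C(2,2) = 1; x_3 ≥ 3 gives C(8,2) = 28. Together 50.
Add back pairs where two caps are both exceeded: 0 + 6 + 0 = 6.
By inclusion–exclusion the count is 55 − 50 + 6 = 11.

11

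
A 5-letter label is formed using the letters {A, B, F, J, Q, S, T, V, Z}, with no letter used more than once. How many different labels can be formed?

15120

With no repetition, fill the 5 letters in order: 9 choices, then 8, down to 5.
That product is 9 × 8 × 7 × 6 × 5 = 15120.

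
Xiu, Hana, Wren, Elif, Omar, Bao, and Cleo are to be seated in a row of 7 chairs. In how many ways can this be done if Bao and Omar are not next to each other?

Of the 7! = 5040 arrangements, those with Bao and Omar adjacent number 2 × 6! = 1440 (treat the pair as a block with 2 internal orders).
Complementary counting: 5040 − 1440 = 3600.

3600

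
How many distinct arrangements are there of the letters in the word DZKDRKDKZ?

5040

Letter multiplicities in DZKDRKDKZ: D×3, K×3, R×1, Z×2.
So there are 9! / (3!·3!·2!) = 5040 distinguishable arrangements.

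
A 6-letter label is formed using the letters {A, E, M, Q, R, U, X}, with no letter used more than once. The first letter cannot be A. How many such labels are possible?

4320

The first letter has 7−1 = 6 choices (anything except A).
The remaining 5 letters are filled from the other 6 symbols without repetition: 6 × 5 × 4 × 3 × 2 = 720.
Total: 6 × 720 = 4320.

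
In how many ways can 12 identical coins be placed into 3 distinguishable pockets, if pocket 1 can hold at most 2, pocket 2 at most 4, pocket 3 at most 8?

6

Without the upper bounds there are C(14,2) = 91 ways to split 12 among 3 pockets.
Subtract solutions that violate a single cap (substitute x_i' = x_i − (cap_i+1)): x_1 ≥ 3 gives C(11,2) = 55; x_2 ≥ 5 gives C(9,2) = 36; x_3 ≥ 9 gives C(5,2) = 10. Together 101.
Add back pairs where two caps are both exceeded: 15 + 1 + 0 = 16.
By inclusion–exclusion the count is 91 − 101 + 16 = 6.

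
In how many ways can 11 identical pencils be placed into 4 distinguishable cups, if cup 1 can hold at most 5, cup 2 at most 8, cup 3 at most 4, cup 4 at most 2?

Ignoring the caps, the number of non-negative solutions to x_1+…+x_4 = 11 is C(14,3) = 364.
Subtract solutions that violate a single cap (substitute x_i' = x_i − (cap_i+1)): x_1 ≥ 6 gives C(8,3) = 56; x_2 ≥ 9 gives C(5,3) = 10; x_3 ≥ 5 gives C(9,3) = 84; x_4 ≥ 3 gives C(11,3) = 165. Together 315.
Add back pairs where two caps are both exceeded: 0 + 1 + 10 + 0 + 0 + 20 = 31.
By inclusion–exclusion the count is 364 − 315 + 31 = 80.

80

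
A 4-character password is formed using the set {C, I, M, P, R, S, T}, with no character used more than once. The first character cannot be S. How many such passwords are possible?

720

The first character has 7−1 = 6 choices (anything except S).
The remaining 3 characters are filled from the other 6 symbols without repetition: 6 × 5 × 4 = 120.
Total: 6 × 120 = 720.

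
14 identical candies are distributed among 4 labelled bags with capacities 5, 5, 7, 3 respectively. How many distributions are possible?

Ignoring the caps, the number of non-negative solutions to x_1+…+x_4 = 14 is C(17,3) = 680.
Subtract solutions that violate a single cap (substitute x_i' = x_i − (cap_i+1)): x_1 ≥ 6 gives C(11,3) = 165; x_2 ≥ 6 gives C(11,3) = 165; x_3 ≥ 8 gives C(9,3) = 84; x_4 ≥ 4 gives C(13,3) = 286. Together 700.
Add back pairs where two caps are both exceeded: 10 + 1 + 35 + 1 + 35 + 10 = 92.
By inclusion–exclusion the count is 680 − 700 + 92 = 72.

72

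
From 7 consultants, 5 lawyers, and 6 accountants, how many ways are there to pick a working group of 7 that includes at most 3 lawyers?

30316

Split by how many lawyers are chosen (0 through 3).
Sum: C(5,0)·C(13,7) + C(5,1)·C(13,6) + C(5,2)·C(13,5) + C(5,3)·C(13,4) = 1716 + 8580 + 12870 + 7150 = 30316.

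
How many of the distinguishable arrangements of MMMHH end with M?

With the last slot taken by M, it remains to arrange the other 4 letters (MMHH).
Those 4 letters have H appearing twice and M appearing twice, giving (4)!/(2!·2!) = 6.

6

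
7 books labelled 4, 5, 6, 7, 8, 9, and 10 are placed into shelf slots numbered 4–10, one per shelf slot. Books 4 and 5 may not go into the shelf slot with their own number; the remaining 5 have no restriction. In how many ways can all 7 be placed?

Let Aᵢ (for i ∈ {4, 5}) be the placements that put book i in its forbidden shelf slot. Any j of these fix j positions, leaving (7−j)! ways to fill the rest, and there are C(2,j) ways to pick which j.
By inclusion–exclusion, the number of valid placements is Σ_{j=0}^{2} (−1)^j C(2,j)·(7−j)!.
Computing: 5040 − 1440 + 120 = 3720.

3720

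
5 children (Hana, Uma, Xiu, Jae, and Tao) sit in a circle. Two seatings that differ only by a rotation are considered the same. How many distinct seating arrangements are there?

24

Fix one person's seat to break rotational symmetry; the remaining 4 people can be arranged in (4)! = 24 ways.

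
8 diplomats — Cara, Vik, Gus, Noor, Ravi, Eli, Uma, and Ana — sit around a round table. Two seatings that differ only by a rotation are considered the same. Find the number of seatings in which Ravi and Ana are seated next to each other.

Glue Ravi and Ana into a block (2 internal orders). Seating 7 units around a circle gives (6)! arrangements.
So 2 × (6)! = 2 × 720 = 1440.

1440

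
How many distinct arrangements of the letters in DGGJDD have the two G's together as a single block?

Treat the 2 copies of G as a single block. The multiset to arrange is then {GG, D, D, D, J}, 5 items in all.
That gives (5)!/(3!) = 20 arrangements.

20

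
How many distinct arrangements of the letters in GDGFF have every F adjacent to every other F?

12

Treat the 2 copies of F as a single block. The multiset to arrange is then {FF, D, G, G}, 4 items in all.
That gives (4)!/(2!) = 12 arrangements.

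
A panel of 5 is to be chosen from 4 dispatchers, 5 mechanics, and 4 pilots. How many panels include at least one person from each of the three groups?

Unrestricted: C(13,5) = 1287 ways to pick any 5 of the 13.
Subtract selections that omit an entire group: no dispatchers → C(9,5) = 126; no mechanics → C(8,5) = 56; no pilots → C(9,5) = 126.
Add back selections omitting two groups (i.e. drawn from a single group): C(4,5) + C(5,5) + C(4,5) = 1.
By inclusion–exclusion: 1287 − 308 + 1 = 980.

980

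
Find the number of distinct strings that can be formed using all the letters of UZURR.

Letter multiplicities in UZURR: R×2, U×2, Z×1.
The number of distinct arrangements is 5!/(2!·2!) = 120/4 = 30.

30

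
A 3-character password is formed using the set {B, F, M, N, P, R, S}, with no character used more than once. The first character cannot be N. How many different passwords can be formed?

180

The first character has 7−1 = 6 choices (anything except N).
The remaining 2 characters are filled from the other 6 symbols without repetition: 6 × 5 = 30.
Total: 6 × 30 = 180.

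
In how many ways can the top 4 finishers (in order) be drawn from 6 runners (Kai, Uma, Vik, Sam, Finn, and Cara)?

There are 6 choices for 1st place, 5 for 2nd, and so on down to 3 for position 4.
That gives 6 × 5 × 4 × 3 = 360.

360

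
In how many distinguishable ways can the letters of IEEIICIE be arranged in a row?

Letter multiplicities in IEEIICIE: C×1, E×3, I×4.
Dividing 8! = 40320 by 4!·3! = 144 for the repeated letters gives 280.

280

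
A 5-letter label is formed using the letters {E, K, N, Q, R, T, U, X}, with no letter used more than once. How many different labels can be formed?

6720

Choose and order 5 of the 8 symbols: the first letter has 8 options, the next 7, and so on down to 4.
That product is 8 × 7 × 6 × 5 × 4 = 6720.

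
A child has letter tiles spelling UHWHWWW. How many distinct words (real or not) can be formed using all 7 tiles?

The 7 letters of UHWHWWW have repeats: H appearing twice and W appearing 4 times.
The number of distinct arrangements is 7!/(4!·2!) = 5040/48 = 105.

105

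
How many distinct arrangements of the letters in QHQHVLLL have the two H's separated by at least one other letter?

There are 8!/(3!·2!·2!) = 1680 arrangements of QHQHVLLL in total.
If the two H's are adjacent, glue them into one block, leaving 7 items to arrange: (7)!/(3!·2!) = 420 ways.
Subtracting, 1680 − 420 = 1260 arrangements keep the H's apart.

1260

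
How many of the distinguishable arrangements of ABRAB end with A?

12

Fix A in the last position and arrange the remaining 4 letters.
Those 4 letters have B appearing twice, giving (4)!/(2!) = 12.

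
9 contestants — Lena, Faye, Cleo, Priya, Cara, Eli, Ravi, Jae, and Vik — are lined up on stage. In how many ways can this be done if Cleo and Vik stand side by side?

80640

Treat {Cleo, Vik} as a single unit. There are 8 units to order, and the pair itself can be ordered 2 ways.
So the count is 2·(8)! = 80640.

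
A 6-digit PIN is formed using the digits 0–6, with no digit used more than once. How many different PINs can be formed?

With no repetition, fill the 6 digits in order: 7 choices, then 6, down to 2.
7 × 6 × 5 × 4 × 3 × 2 = 5040.

5040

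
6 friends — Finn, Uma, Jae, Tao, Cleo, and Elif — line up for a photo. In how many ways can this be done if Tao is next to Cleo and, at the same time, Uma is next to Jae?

96

Treat {Tao,Cleo} as one block (2 orders) and {Uma,Jae} as another (2 orders).
That leaves 4 units to arrange: 2 × 2 × 4! = 4 × 24 = 96.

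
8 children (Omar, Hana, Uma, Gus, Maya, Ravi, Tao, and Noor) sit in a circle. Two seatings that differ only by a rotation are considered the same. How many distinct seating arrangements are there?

Around a circle, 8 distinct people have 8!/8 = (7)! = 5040 rotationally distinct seatings.

5040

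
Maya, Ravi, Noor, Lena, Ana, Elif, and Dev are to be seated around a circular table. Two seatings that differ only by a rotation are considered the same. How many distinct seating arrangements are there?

Around a circle, 7 distinct people have 7!/7 = (6)! = 720 rotationally distinct seatings.

720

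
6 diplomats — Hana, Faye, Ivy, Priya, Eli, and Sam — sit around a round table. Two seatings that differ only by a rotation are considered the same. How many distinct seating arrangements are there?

Fix one person's seat to break rotational symmetry; the remaining 5 people can be arranged in (5)! = 120 ways.

120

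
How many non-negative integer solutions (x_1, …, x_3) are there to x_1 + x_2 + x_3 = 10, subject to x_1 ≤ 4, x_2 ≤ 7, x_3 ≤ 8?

Ignoring the caps, the number of non-negative solutions to x_1+…+x_3 = 10 is C(12,2) = 66.
Subtract solutions that violate a single cap (substitute x_i' = x_i − (cap_i+1)): x_1 ≥ 5 gives C(7,2) = 21; x_2 ≥ 8 gives C(4,2) = 6; x_3 ≥ 9 gives C(3,2) = 3. Together 30.
No two caps can be exceeded simultaneously, so the pair terms are all 0.
By inclusion–exclusion the count is 66 − 30 + 0 = 36.

36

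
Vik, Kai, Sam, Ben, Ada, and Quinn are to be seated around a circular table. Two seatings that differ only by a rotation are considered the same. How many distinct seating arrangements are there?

120

Around a circle, 6 distinct people have 6!/6 = (5)! = 120 rotationally distinct seatings.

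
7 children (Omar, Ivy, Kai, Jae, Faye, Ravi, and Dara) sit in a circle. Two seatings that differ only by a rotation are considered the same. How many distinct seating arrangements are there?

720

Seat Omar anywhere (absorbing the rotational symmetry), then permute the other 6: (6)! = 720.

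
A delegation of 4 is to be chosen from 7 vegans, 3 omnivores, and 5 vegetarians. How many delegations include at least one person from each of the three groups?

630

With no constraint there are C(15,4) = 1365 possible selections.
Selections missing a whole group: no vegans → C(8,4) = 70; no omnivores → C(12,4) = 495; no vegetarians → C(10,4) = 210.
Add back selections omitting two groups (i.e. drawn from a single group): C(7,4) + C(3,4) + C(5,4) = 40.
By inclusion–exclusion: 1365 − 775 + 40 = 630.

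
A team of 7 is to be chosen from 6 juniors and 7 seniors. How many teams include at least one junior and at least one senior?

1715

Unrestricted: C(13,7) = 1716 ways to pick any 7 of the 13.
Subtract selections that omit an entire group: no juniors → C(7,7) = 1; no seniors → C(6,7) = 0.
Both groups omitted at once is impossible, so 1716 − 1 = 1715.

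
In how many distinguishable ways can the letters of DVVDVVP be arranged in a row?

105

DVVDVVP has 7 letters with D appearing twice and V appearing 4 times.
So there are 7! / (4!·2!) = 105 distinguishable arrangements.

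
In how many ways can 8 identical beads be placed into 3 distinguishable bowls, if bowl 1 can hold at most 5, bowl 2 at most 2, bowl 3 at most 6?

Ignoring the caps, the number of non-negative solutions to x_1+…+x_3 = 8 is C(10,2) = 45.
Subtract solutions that violate a single cap (substitute x_i' = x_i − (cap_i+1)): x_1 ≥ 6 gives C(4,2) = 6; x_2 ≥ 3 gives C(7,2) = 21; x_3 ≥ 7 gives C(3,2) = 3. Together 30.
No two caps can be exceeded simultaneously, so the pair terms are all 0.
By inclusion–exclusion the count is 45 − 30 + 0 = 15.

15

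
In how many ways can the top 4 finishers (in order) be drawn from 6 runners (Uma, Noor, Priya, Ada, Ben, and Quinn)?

360

This is an ordered selection of 4 from 6: P(6,4).
That gives 6 × 5 × 4 × 3 = 360.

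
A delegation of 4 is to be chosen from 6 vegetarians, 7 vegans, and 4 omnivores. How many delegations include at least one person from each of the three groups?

1176

Unrestricted: C(17,4) = 2380 ways to pick any 4 of the 17.
Selections missing a whole group: no vegetarians → C(11,4) = 330; no vegans → C(10,4) = 210; no omnivores → C(13,4) = 715.
Add back selections omitting two groups (i.e. drawn from a single group): C(6,4) + C(7,4) + C(4,4) = 51.
By inclusion–exclusion: 2380 − 1255 + 51 = 1176.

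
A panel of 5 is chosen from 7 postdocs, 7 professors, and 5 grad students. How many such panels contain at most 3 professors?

Split by how many professors are chosen (0 through 3).
Sum: C(7,0)·C(12,5) + C(7,1)·C(12,4) + C(7,2)·C(12,3) + C(7,3)·C(12,2) = 792 + 3465 + 4620 + 2310 = 11187.

11187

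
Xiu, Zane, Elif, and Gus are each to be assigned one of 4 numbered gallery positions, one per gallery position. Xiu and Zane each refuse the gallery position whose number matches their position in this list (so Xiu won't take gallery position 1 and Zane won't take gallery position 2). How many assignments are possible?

14

Let Aᵢ (for i ∈ {1, 2}) be the placements that put person i in their forbidden gallery position. Any j of these fix j positions, leaving (4−j)! ways to fill the rest, and there are C(2,j) ways to pick which j.
By inclusion–exclusion, the number of valid placements is Σ_{j=0}^{2} (−1)^j C(2,j)·(4−j)!.
Computing: 24 − 12 + 2 = 14.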